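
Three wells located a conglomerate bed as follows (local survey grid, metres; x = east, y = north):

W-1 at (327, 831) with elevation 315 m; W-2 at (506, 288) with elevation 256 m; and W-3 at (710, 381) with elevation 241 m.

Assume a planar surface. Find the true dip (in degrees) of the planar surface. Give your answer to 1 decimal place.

Two edge vectors: W-1→W-2 = (179, -543, -59), W-1→W-3 = (383, -450, -74).
Normal n = (W-1→W-2) × (W-1→W-3) = (13632, -9351, 127419).
So ∂z/∂x = −n_x/n_z = −0.10699 and ∂z/∂y = −n_y/n_z = 0.07339.
Gradient magnitude |∇z| = √(a² + b²) = √(0.01145 + 0.00539) = 0.12974.
True dip = arctan(0.12974) = 7.4°, dipping toward SE (azimuth ≈ 124°).

7.4°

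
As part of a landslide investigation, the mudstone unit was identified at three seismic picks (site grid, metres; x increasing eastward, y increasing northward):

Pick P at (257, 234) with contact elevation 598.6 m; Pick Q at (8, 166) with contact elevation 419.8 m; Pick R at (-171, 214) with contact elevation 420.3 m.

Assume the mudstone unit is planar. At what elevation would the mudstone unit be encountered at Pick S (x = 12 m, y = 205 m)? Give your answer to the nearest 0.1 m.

Two edge vectors: Pick P→Pick Q = (-249, -68, -178.8), Pick P→Pick R = (-428, -20, -178.3).
Normal n = (Pick P→Pick Q) × (Pick P→Pick R) = (8548.4, 32129.7, -24124).
So ∂z/∂x = −n_x/n_z = 0.35435 and ∂z/∂y = −n_y/n_z = 1.33186.
Intercept c from Pick P: 598.6 − 91.07 − 311.65 = 195.88.
At (12, 205): z = 4.3 + 273.0 + 195.88 = 473.2 m.

473.2 m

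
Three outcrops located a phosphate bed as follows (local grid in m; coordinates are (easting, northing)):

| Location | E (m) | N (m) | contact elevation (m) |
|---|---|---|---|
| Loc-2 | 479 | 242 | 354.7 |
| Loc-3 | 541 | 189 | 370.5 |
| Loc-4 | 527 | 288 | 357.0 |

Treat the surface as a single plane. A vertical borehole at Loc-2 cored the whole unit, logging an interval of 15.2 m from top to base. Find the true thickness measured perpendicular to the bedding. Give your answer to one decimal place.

14.9 m

Let the plane be z = a·E + b·N + c.
Loc-3−Loc-2: 62a − 53b = 15.8;  Loc-4−Loc-2: 48a + 46b = 2.3.
Solving gives a = 0.15728, b = −0.11412.
|∇z| = √(a²+b²) = 0.19432, so dip δ = arctan(0.19432) = 11.00°.
True thickness = vertical thickness × cos δ = 15.2 × cos 11.00° = 14.9 m.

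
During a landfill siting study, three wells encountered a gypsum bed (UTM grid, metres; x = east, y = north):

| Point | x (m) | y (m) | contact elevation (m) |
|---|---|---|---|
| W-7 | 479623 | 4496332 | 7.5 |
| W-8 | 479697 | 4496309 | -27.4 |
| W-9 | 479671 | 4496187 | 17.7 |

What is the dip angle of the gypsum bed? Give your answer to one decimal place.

31.2°

Let the plane be z = a·x + b·y + c.
W-8−W-7: 74a − 23b = −34.9;  W-9−W-7: 48a − 145b = 10.2.
Solving gives a = −0.55008, b = −0.25244.
Gradient magnitude |∇z| = √(a² + b²) = √(0.30259 + 0.06373) = 0.60524.
True dip = arctan(0.60524) = 31.2°, dipping toward ENE (azimuth ≈ 065°).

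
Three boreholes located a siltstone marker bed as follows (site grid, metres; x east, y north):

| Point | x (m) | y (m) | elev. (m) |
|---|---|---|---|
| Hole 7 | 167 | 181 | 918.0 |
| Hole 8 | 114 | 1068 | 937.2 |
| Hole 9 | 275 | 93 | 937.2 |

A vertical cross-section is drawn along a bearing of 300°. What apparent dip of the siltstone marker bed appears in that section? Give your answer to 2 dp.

Two edge vectors: Hole 7→Hole 8 = (-53, 887, 19.2), Hole 7→Hole 9 = (108, -88, 19.2).
Normal n = (Hole 7→Hole 8) × (Hole 7→Hole 9) = (18720, 3091.2, -91132).
So ∂z/∂x = −n_x/n_z = 0.20542 and ∂z/∂y = −n_y/n_z = 0.03392.
Unit vector along 300° is (sin 300°, cos 300°) = (-0.8660, 0.5000).
Slope in that direction = a·(-0.8660) + b·(0.5000) = −0.16094.
Apparent dip = arctan|0.16094| = 9.14° (true dip is 11.8°, so apparent ≤ true as expected).

9.14°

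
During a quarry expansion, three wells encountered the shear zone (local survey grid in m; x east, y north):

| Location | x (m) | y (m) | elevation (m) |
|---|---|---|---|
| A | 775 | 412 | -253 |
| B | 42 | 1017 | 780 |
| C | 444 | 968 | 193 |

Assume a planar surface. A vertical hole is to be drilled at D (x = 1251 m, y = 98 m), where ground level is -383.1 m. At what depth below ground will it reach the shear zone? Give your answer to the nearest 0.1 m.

Let the plane be z = a·x + b·y + c.
B−A: −733a + 605b = 1033;  C−A: −331a + 556b = 446.
Solving gives a = −1.469022, b = −0.072385.
Then c = -253 − a·775 − b·412 = 915.31.
At (1251, 98): z_contact = −1837.75 − 7.09 + 915.31 = -929.53 m.
Depth below ground = -383.1 − (-929.53) = 546.4 m.

546.4 m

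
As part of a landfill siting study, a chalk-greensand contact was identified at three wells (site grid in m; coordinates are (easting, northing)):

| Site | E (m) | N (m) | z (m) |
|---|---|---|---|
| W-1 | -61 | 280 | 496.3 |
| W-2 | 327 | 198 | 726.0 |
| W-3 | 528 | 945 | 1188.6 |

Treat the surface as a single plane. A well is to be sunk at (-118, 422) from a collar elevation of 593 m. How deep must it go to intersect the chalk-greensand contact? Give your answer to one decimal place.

Let the plane be z = a·E + b·N + c.
W-2−W-1: 388a − 82b = 229.7;  W-3−W-1: 589a + 665b = 692.3.
Solving gives a = 0.68399, b = 0.43523.
Then c = 496.3 − a·-61 − b·280 = 416.16.
At (-118, 422): z_contact = −80.71 + 183.67 + 416.16 = 519.12 m.
Depth below ground = 593 − 519.12 = 73.9 m.

73.9 m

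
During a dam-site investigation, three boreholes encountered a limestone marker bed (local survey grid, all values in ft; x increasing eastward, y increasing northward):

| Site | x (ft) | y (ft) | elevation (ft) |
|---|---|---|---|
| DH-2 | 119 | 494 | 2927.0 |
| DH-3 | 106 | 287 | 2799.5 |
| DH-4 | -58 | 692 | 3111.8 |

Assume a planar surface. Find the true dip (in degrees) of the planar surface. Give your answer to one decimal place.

35.7°

Let the plane be z = a·x + b·y + c.
DH-3−DH-2: −13a − 207b = −127.5;  DH-4−DH-2: −177a + 198b = 184.8.
Solving gives a = −0.33174, b = 0.63678.
Gradient magnitude |∇z| = √(a² + b²) = √(0.11005 + 0.40548) = 0.71801.
True dip = arctan(0.71801) = 35.7°, dipping toward SSE (azimuth ≈ 152°).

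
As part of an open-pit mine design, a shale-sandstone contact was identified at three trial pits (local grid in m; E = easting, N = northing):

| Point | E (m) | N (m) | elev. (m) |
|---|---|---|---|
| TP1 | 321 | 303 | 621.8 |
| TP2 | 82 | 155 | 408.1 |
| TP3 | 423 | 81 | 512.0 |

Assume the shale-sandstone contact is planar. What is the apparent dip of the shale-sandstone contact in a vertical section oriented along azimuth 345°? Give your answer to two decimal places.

29.35°

Two edge vectors: TP1→TP2 = (-239, -148, -213.7), TP1→TP3 = (102, -222, -109.8).
Normal n = (TP1→TP2) × (TP1→TP3) = (-31191, -48039.6, 68154).
So ∂z/∂E = −n_x/n_z = 0.45765 and ∂z/∂N = −n_y/n_z = 0.70487.
Unit vector along 345° is (sin 345°, cos 345°) = (-0.2588, 0.9659).
Slope in that direction = a·(-0.2588) + b·(0.9659) = 0.56240.
Apparent dip = arctan|0.56240| = 29.35° (true dip is 40.0°, so apparent ≤ true as expected).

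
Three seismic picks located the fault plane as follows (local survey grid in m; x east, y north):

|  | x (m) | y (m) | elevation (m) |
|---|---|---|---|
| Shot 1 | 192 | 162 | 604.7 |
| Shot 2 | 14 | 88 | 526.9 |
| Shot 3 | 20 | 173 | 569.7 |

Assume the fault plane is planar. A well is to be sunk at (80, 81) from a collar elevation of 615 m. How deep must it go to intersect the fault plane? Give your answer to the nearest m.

76 m

Two edge vectors: Shot 1→Shot 2 = (-178, -74, -77.8), Shot 1→Shot 3 = (-172, 11, -35).
Normal n = (Shot 1→Shot 2) × (Shot 1→Shot 3) = (3445.8, 7151.6, -14686).
So ∂z/∂x = −n_x/n_z = 0.23463 and ∂z/∂y = −n_y/n_z = 0.48697.
Intercept c from Shot 1: 604.7 − 45.05 − 78.89 = 480.76.
At (80, 81): z_contact = 18.8 + 39.4 + 480.76 = 539.0 m.
Depth below ground = 615 − 539.0 = 76 m.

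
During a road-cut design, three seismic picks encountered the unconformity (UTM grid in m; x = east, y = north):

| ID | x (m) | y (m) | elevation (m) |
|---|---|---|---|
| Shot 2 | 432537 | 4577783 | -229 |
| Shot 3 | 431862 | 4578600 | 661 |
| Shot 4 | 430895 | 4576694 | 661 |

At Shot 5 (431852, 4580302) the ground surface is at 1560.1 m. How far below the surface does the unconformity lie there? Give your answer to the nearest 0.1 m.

185.5 m

Two edge vectors: Shot 2→Shot 3 = (-675, 817, 890), Shot 2→Shot 4 = (-1642, -1089, 890).
Normal n = (Shot 2→Shot 3) × (Shot 2→Shot 4) = (1696340, -860630, 2076589).
So ∂z/∂x = −n_x/n_z = −0.816887694 and ∂z/∂y = −n_y/n_z = 0.414444072.
Intercept c from Shot 2: -229 + 353334.15 − 1897235.02 = −1544129.87.
At (431852, 4580302): z_contact = −352774.58 + 1898279.01 − 1544129.87 = 1374.55 m.
Depth below ground = 1560.1 − 1374.55 = 185.5 m.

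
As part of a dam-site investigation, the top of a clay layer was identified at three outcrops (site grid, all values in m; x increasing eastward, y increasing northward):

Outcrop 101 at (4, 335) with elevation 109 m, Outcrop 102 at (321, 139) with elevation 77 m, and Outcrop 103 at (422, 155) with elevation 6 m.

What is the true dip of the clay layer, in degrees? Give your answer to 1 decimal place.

44.1°

Let the plane be z = a·x + b·y + c.
Outcrop 102−Outcrop 101: 317a − 196b = −32;  Outcrop 103−Outcrop 101: 418a − 180b = −103.
Solving gives a = −0.58018, b = −0.77509.
Gradient magnitude |∇z| = √(a² + b²) = √(0.33661 + 0.60077) = 0.96818.
True dip = arctan(0.96818) = 44.1°, dipping toward NE (azimuth ≈ 037°).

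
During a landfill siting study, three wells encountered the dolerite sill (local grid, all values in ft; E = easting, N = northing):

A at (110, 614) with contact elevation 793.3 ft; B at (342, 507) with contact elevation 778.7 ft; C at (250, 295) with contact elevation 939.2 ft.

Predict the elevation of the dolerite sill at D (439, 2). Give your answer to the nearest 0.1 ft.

1052.5 ft

Two edge vectors: A→B = (232, -107, -14.6), A→C = (140, -319, 145.9).
Normal n = (A→B) × (A→C) = (-20268.7, -35892.8, -59028).
So ∂z/∂E = −n_x/n_z = −0.34337 and ∂z/∂N = −n_y/n_z = −0.60806.
Intercept c from A: 793.3 + 37.77 + 373.35 = 1204.42.
At (439, 2): z = −150.7 − 1.2 + 1204.42 = 1052.5 ft.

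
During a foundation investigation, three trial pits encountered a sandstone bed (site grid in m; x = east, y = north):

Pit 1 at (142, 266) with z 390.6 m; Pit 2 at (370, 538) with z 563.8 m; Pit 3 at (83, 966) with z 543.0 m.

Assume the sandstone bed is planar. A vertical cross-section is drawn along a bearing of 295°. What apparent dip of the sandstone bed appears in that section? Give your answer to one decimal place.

Two edge vectors: Pit 1→Pit 2 = (228, 272, 173.2), Pit 1→Pit 3 = (-59, 700, 152.4).
Normal n = (Pit 1→Pit 2) × (Pit 1→Pit 3) = (-79787.2, -44966, 175648).
So ∂z/∂x = −n_x/n_z = 0.45424 and ∂z/∂y = −n_y/n_z = 0.25600.
Unit vector along 295° is (sin 295°, cos 295°) = (-0.9063, 0.4226).
Slope in that direction = a·(-0.9063) + b·(0.4226) = −0.30350.
Apparent dip = arctan|0.30350| = 16.9° (true dip is 27.5°, so apparent ≤ true as expected).

16.9°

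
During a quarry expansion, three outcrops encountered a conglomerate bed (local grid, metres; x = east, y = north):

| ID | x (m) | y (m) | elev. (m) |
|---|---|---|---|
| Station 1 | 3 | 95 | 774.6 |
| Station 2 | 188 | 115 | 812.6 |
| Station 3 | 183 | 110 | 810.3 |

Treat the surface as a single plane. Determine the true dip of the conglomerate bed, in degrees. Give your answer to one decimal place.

Two edge vectors: Station 1→Station 2 = (185, 20, 38), Station 1→Station 3 = (180, 15, 35.7).
Normal n = (Station 1→Station 2) × (Station 1→Station 3) = (144, 235.5, -825).
So ∂z/∂x = −n_x/n_z = 0.17455 and ∂z/∂y = −n_y/n_z = 0.28545.
Gradient magnitude |∇z| = √(a² + b²) = √(0.03047 + 0.08148) = 0.33459.
True dip = arctan(0.33459) = 18.5°, dipping toward SSW (azimuth ≈ 211°).

18.5°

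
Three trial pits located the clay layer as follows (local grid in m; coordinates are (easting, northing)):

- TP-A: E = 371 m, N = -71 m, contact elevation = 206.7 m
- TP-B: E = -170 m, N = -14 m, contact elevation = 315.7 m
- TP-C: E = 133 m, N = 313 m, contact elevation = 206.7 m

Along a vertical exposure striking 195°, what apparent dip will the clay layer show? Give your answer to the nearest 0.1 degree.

10.5°

Let the plane be z = a·E + b·N + c.
TP-B−TP-A: −541a + 57b = 109;  TP-C−TP-A: −238a + 384b = 0.
Solving gives a = −0.21555, b = −0.13360.
Unit vector along 195° is (sin 195°, cos 195°) = (-0.2588, -0.9659).
Slope in that direction = a·(-0.2588) + b·(-0.9659) = 0.18484.
Apparent dip = arctan|0.18484| = 10.5° (true dip is 14.2°, so apparent ≤ true as expected).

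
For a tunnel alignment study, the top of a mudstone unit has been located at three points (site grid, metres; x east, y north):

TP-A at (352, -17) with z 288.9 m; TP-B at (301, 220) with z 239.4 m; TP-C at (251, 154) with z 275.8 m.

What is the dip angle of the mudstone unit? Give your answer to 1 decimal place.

24.4°

Let the plane be z = a·x + b·y + c.
TP-B−TP-A: −51a + 237b = −49.5;  TP-C−TP-A: −101a + 171b = −13.1.
Solving gives a = −0.35225, b = −0.28466.
Gradient magnitude |∇z| = √(a² + b²) = √(0.12408 + 0.08103) = 0.45289.
True dip = arctan(0.45289) = 24.4°, dipping toward NE (azimuth ≈ 051°).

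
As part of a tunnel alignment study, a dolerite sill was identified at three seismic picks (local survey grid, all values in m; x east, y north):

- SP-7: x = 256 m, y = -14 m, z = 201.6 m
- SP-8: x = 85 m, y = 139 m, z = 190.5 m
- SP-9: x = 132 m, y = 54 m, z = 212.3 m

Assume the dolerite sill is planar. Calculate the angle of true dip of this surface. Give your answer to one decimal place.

Let the plane be z = a·x + b·y + c.
SP-8−SP-7: −171a + 153b = −11.1;  SP-9−SP-7: −124a + 68b = 10.7.
Solving gives a = −0.32569, b = −0.43656.
Gradient magnitude |∇z| = √(a² + b²) = √(0.10608 + 0.19059) = 0.54467.
True dip = arctan(0.54467) = 28.6°, dipping toward NE (azimuth ≈ 037°).

28.6°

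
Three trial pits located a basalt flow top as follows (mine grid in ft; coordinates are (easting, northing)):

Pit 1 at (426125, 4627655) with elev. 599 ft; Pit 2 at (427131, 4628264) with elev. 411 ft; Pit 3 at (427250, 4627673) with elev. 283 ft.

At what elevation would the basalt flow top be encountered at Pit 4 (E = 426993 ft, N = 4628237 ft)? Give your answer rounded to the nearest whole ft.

446 ft

Let the plane be z = a·E + b·N + c.
Pit 2−Pit 1: 1006a + 609b = −188;  Pit 3−Pit 1: 1125a + 18b = −316.
Solving gives a = −0.28344105, b = 0.15951018.
Then c = 599 − a·426125 − b·4627655 = −616777.75.
At (426993, 4628237): z = −121027.3 + 738250.9 − 616777.75 = 445.8 ft.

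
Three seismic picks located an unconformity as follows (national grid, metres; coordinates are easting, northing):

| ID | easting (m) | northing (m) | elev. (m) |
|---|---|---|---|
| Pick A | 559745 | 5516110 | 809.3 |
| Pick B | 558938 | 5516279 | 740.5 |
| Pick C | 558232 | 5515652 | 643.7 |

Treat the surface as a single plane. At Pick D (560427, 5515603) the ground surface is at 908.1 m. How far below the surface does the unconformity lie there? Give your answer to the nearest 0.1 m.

Two edge vectors: Pick A→Pick B = (-807, 169, -68.8), Pick A→Pick C = (-1513, -458, -165.6).
Normal n = (Pick A→Pick B) × (Pick A→Pick C) = (-59496.8, -29544.8, 625303).
So ∂z/∂easting = −n_x/n_z = 0.095148752 and ∂z/∂northing = −n_y/n_z = 0.047248774.
Intercept c from Pick A: 809.3 − 53259.04 − 260629.43 = −313079.17.
At (560427, 5515603): z_contact = 53323.93 + 260605.48 − 313079.17 = 850.24 m.
Depth below ground = 908.1 − 850.24 = 57.9 m.

57.9 m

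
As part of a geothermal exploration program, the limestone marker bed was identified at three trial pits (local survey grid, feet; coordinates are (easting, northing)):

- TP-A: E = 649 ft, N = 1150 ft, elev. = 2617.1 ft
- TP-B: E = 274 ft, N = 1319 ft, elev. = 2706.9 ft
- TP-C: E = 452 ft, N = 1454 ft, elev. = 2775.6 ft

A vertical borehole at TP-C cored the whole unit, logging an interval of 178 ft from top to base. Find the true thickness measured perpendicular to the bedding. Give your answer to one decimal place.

Two edge vectors: TP-A→TP-B = (-375, 169, 89.8), TP-A→TP-C = (-197, 304, 158.5).
Normal n = (TP-A→TP-B) × (TP-A→TP-C) = (-512.7, 41746.9, -80707).
So ∂z/∂E = −n_x/n_z = −0.00635 and ∂z/∂N = −n_y/n_z = 0.51726.
|∇z| = √(a²+b²) = 0.51730, so dip δ = arctan(0.51730) = 27.35°.
True thickness = vertical thickness × cos δ = 178 × cos 27.35° = 158.1 ft.

158.1 ft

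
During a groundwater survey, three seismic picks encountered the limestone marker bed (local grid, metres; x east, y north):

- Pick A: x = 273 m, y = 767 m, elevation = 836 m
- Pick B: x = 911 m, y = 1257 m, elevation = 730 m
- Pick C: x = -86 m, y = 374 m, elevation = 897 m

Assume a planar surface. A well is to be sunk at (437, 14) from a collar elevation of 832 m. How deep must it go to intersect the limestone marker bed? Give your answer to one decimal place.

Let the plane be z = a·x + b·y + c.
Pick B−Pick A: 638a + 490b = −106;  Pick C−Pick A: −359a − 393b = 61.
Solving gives a = −0.157276, b = −0.011547.
Then c = 836 − a·273 − b·767 = 887.79.
At (437, 14): z_contact = −68.73 − 0.16 + 887.79 = 818.90 m.
Depth below ground = 832 − 818.90 = 13.1 m.

13.1 m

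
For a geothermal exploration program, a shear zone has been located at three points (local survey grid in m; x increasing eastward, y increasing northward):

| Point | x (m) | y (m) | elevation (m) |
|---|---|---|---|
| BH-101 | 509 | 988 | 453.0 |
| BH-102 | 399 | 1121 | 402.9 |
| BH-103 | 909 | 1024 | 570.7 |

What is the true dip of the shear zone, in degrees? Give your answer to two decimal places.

18.25°

Two edge vectors: BH-101→BH-102 = (-110, 133, -50.1), BH-101→BH-103 = (400, 36, 117.7).
Normal n = (BH-101→BH-102) × (BH-101→BH-103) = (17457.7, -7093, -57160).
So ∂z/∂x = −n_x/n_z = 0.30542 and ∂z/∂y = −n_y/n_z = −0.12409.
Gradient magnitude |∇z| = √(a² + b²) = √(0.09328 + 0.01540) = 0.32966.
True dip = arctan(0.32966) = 18.25°, dipping toward WNW (azimuth ≈ 292°).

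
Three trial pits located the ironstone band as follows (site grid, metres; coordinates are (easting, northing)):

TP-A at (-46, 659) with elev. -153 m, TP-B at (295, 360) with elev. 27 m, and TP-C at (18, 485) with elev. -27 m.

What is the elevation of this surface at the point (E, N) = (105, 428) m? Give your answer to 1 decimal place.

3.8 m

Let the plane be z = a·E + b·N + c.
TP-B−TP-A: 341a − 299b = 180;  TP-C−TP-A: 64a − 174b = 126.
Solving gives a = −0.15807, b = −0.78228.
Then c = -153 − a·-46 − b·659 = 355.25.
At (105, 428): z = −16.6 − 334.8 + 355.25 = 3.8 m.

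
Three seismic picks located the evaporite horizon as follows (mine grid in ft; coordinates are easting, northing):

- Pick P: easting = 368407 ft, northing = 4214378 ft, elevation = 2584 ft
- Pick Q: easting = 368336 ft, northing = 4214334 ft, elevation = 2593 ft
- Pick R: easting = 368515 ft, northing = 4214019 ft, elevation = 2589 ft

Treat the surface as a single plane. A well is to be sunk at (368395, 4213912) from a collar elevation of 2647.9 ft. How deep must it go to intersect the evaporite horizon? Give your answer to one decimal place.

Two edge vectors: Pick P→Pick Q = (-71, -44, 9), Pick P→Pick R = (108, -359, 5).
Normal n = (Pick P→Pick Q) × (Pick P→Pick R) = (3011, 1327, 30241).
So ∂z/∂easting = −n_x/n_z = −0.099566813 and ∂z/∂northing = −n_y/n_z = −0.043880824.
Intercept c from Pick P: 2584 + 36681.11 + 184930.38 = 224195.49.
At (368395, 4213912): z_contact = −36679.92 − 184909.93 + 224195.49 = 2605.64 ft.
Depth below ground = 2647.9 − 2605.64 = 42.3 ft.

42.3 ft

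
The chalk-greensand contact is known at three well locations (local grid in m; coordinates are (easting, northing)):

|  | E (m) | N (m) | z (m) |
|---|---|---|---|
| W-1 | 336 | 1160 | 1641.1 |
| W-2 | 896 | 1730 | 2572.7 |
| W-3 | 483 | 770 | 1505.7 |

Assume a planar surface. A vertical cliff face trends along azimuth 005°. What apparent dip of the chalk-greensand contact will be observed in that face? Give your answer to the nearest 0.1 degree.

38.1°

Let the plane be z = a·E + b·N + c.
W-2−W-1: 560a + 570b = 931.6;  W-3−W-1: 147a − 390b = −135.4.
Solving gives a = 0.94691, b = 0.70409.
Unit vector along 005° is (sin 5°, cos 5°) = (0.0872, 0.9962).
Slope in that direction = a·(0.0872) + b·(0.9962) = 0.78394.
Apparent dip = arctan|0.78394| = 38.1° (true dip is 49.7°, so apparent ≤ true as expected).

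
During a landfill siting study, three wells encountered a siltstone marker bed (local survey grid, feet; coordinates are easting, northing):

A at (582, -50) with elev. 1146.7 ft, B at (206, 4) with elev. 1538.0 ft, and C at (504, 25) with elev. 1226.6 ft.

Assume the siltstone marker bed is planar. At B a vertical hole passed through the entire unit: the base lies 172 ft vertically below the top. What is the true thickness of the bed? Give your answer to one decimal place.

119.0 ft

Two edge vectors: A→B = (-376, 54, 391.3), A→C = (-78, 75, 79.9).
Normal n = (A→B) × (A→C) = (-25032.9, -479, -23988).
So ∂z/∂easting = −n_x/n_z = −1.04356 and ∂z/∂northing = −n_y/n_z = −0.01997.
|∇z| = √(a²+b²) = 1.04375, so dip δ = arctan(1.04375) = 46.23°.
True thickness = vertical thickness × cos δ = 172 × cos 46.23° = 119.0 ft.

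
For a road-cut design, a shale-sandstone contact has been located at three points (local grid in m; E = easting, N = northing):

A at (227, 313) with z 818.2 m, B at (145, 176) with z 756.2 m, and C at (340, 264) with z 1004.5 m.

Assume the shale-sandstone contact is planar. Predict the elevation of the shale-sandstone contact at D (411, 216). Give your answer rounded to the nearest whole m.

1129 m

Let the plane be z = a·E + b·N + c.
B−A: −82a − 137b = −62;  C−A: 113a − 49b = 186.3.
Solving gives a = 1.46475, b = −0.42416.
Then c = 818.2 − a·227 − b·313 = 618.46.
At (411, 216): z = 602.0 − 91.6 + 618.46 = 1128.9 m.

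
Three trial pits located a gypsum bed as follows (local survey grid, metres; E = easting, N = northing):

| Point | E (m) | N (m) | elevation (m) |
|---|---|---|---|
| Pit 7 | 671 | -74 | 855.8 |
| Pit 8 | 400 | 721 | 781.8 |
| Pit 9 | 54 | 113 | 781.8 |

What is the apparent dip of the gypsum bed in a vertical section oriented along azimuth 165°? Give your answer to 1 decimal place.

Let the plane be z = a·E + b·N + c.
Pit 8−Pit 7: −271a + 795b = −74;  Pit 9−Pit 7: −617a + 187b = −74.
Solving gives a = 0.10229, b = −0.05821.
Unit vector along 165° is (sin 165°, cos 165°) = (0.2588, -0.9659).
Slope in that direction = a·(0.2588) + b·(-0.9659) = 0.08270.
Apparent dip = arctan|0.08270| = 4.7° (true dip is 6.7°, so apparent ≤ true as expected).

4.7°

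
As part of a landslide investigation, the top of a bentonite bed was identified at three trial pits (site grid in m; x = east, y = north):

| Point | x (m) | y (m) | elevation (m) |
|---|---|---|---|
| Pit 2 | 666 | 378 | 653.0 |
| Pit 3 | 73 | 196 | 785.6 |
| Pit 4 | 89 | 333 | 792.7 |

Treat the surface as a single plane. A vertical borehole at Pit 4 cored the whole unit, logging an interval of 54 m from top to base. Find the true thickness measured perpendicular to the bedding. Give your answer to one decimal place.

Two edge vectors: Pit 2→Pit 3 = (-593, -182, 132.6), Pit 2→Pit 4 = (-577, -45, 139.7).
Normal n = (Pit 2→Pit 3) × (Pit 2→Pit 4) = (-19458.4, 6331.9, -78329).
So ∂z/∂x = −n_x/n_z = −0.24842 and ∂z/∂y = −n_y/n_z = 0.08084.
|∇z| = √(a²+b²) = 0.26124, so dip δ = arctan(0.26124) = 14.64°.
True thickness = vertical thickness × cos δ = 54 × cos 14.64° = 52.2 m.

52.2 m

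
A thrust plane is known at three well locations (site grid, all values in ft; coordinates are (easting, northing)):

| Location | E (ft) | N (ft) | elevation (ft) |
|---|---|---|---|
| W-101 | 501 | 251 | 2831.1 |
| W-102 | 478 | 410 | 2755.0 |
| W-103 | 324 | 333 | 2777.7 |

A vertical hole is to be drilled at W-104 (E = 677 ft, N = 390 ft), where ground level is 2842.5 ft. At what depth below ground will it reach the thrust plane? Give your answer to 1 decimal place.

61.1 ft

Let the plane be z = a·E + b·N + c.
W-102−W-101: −23a + 159b = −76.1;  W-103−W-101: −177a + 82b = −53.4.
Solving gives a = 0.08571, b = −0.46622.
Then c = 2831.1 − a·501 − b·251 = 2905.18.
At (677, 390): z_contact = 58.02 − 181.83 + 2905.18 = 2781.38 ft.
Depth below ground = 2842.5 − 2781.38 = 61.1 ft.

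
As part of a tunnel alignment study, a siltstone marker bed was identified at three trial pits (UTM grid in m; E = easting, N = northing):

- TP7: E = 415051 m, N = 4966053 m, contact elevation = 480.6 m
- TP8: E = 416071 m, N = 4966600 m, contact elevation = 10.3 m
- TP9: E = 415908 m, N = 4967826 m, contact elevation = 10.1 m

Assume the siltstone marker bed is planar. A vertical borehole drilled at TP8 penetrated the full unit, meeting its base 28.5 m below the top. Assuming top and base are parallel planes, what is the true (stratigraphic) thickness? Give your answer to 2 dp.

Let the plane be z = a·E + b·N + c.
TP8−TP7: 1020a + 547b = −470.3;  TP9−TP7: 857a + 1773b = −470.5.
Solving gives a = −0.43031, b = −0.05737.
|∇z| = √(a²+b²) = 0.43412, so dip δ = arctan(0.43412) = 23.47°.
True thickness = vertical thickness × cos δ = 28.5 × cos 23.47° = 26.14 m.

26.14 m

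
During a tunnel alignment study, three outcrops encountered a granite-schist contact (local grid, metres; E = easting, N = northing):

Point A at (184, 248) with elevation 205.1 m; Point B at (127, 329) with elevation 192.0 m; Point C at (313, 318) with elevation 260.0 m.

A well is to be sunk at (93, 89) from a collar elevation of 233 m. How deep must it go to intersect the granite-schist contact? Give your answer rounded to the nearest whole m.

78 m

Let the plane be z = a·E + b·N + c.
Point B−Point A: −57a + 81b = −13.1;  Point C−Point A: 129a + 70b = 54.9.
Solving gives a = 0.37149, b = 0.09969.
Then c = 205.1 − a·184 − b·248 = 112.02.
At (93, 89): z_contact = 34.5 + 8.9 + 112.02 = 155.4 m.
Depth below ground = 233 − 155.4 = 78 m.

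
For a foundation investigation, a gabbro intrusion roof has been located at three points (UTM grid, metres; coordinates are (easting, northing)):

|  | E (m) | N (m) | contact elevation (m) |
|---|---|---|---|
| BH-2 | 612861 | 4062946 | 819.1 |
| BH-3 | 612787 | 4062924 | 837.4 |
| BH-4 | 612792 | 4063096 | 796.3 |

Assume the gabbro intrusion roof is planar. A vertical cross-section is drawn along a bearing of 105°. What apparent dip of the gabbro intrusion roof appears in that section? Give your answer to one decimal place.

Two edge vectors: BH-2→BH-3 = (-74, -22, 18.3), BH-2→BH-4 = (-69, 150, -22.8).
Normal n = (BH-2→BH-3) × (BH-2→BH-4) = (-2243.4, -2949.9, -12618).
So ∂z/∂E = −n_x/n_z = −0.17779 and ∂z/∂N = −n_y/n_z = −0.23379.
Unit vector along 105° is (sin 105°, cos 105°) = (0.9659, -0.2588).
Slope in that direction = a·(0.9659) + b·(-0.2588) = −0.11123.
Apparent dip = arctan|0.11123| = 6.3° (true dip is 16.4°, so apparent ≤ true as expected).

6.3°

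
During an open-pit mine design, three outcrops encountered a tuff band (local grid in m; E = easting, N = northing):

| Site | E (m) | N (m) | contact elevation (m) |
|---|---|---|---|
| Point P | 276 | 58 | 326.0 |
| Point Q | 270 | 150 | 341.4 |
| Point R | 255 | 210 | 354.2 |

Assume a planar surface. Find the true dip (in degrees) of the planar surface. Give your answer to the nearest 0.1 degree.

16.2°

Two edge vectors: Point P→Point Q = (-6, 92, 15.4), Point P→Point R = (-21, 152, 28.2).
Normal n = (Point P→Point Q) × (Point P→Point R) = (253.6, -154.2, 1020).
So ∂z/∂E = −n_x/n_z = −0.24863 and ∂z/∂N = −n_y/n_z = 0.15118.
Gradient magnitude |∇z| = √(a² + b²) = √(0.06182 + 0.02285) = 0.29098.
True dip = arctan(0.29098) = 16.2°, dipping toward ESE (azimuth ≈ 121°).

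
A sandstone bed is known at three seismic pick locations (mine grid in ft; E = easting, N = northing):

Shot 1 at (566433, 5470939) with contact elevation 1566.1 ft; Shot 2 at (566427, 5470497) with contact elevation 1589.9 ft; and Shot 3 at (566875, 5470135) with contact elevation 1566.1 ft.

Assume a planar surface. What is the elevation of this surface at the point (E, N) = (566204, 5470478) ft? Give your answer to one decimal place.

Let the plane be z = a·E + b·N + c.
Shot 2−Shot 1: −6a − 442b = 23.8;  Shot 3−Shot 1: 442a − 804b = 0.
Solving gives a = −0.095586149, b = −0.052548604.
Then c = 1566.1 − a·566433 − b·5470939 = 343199.46.
At (566204, 5470478): z = −54121.3 − 287466.0 + 343199.46 = 1612.2 ft.

1612.2 ft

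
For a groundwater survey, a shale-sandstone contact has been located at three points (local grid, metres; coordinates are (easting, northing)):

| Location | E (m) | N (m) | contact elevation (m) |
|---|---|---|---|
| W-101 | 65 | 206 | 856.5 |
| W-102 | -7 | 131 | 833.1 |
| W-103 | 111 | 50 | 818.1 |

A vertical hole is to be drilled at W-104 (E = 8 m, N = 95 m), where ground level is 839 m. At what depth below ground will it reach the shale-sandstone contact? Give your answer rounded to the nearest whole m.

Two edge vectors: W-101→W-102 = (-72, -75, -23.4), W-101→W-103 = (46, -156, -38.4).
Normal n = (W-101→W-102) × (W-101→W-103) = (-770.4, -3841.2, 14682).
So ∂z/∂E = −n_x/n_z = 0.05247 and ∂z/∂N = −n_y/n_z = 0.26163.
Intercept c from W-101: 856.5 − 3.41 − 53.90 = 799.19.
At (8, 95): z_contact = 0.4 + 24.9 + 799.19 = 824.5 m.
Depth below ground = 839 − 824.5 = 15 m.

15 m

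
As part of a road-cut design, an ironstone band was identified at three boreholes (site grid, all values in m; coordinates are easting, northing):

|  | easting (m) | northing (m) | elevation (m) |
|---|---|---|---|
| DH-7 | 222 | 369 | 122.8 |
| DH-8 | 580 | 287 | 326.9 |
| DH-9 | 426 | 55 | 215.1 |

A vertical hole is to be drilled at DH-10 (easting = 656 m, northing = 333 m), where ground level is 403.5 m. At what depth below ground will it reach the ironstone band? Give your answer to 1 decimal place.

Two edge vectors: DH-7→DH-8 = (358, -82, 204.1), DH-7→DH-9 = (204, -314, 92.3).
Normal n = (DH-7→DH-8) × (DH-7→DH-9) = (56518.8, 8593, -95684).
So ∂z/∂easting = −n_x/n_z = 0.59068 and ∂z/∂northing = −n_y/n_z = 0.08981.
Intercept c from DH-7: 122.8 − 131.13 − 33.14 = −41.47.
At (656, 333): z_contact = 387.49 + 29.91 − 41.47 = 375.92 m.
Depth below ground = 403.5 − 375.92 = 27.6 m.

27.6 m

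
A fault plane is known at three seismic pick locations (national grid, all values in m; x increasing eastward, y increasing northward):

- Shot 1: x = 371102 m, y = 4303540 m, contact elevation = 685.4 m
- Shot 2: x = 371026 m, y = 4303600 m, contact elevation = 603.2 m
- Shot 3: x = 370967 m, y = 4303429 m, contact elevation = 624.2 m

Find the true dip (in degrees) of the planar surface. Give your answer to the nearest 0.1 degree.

40.9°

Two edge vectors: Shot 1→Shot 2 = (-76, 60, -82.2), Shot 1→Shot 3 = (-135, -111, -61.2).
Normal n = (Shot 1→Shot 2) × (Shot 1→Shot 3) = (-12796.2, 6445.8, 16536).
So ∂z/∂x = −n_x/n_z = 0.77384 and ∂z/∂y = −n_y/n_z = −0.38980.
Gradient magnitude |∇z| = √(a² + b²) = √(0.59883 + 0.15195) = 0.86647.
True dip = arctan(0.86647) = 40.9°, dipping toward WNW (azimuth ≈ 297°).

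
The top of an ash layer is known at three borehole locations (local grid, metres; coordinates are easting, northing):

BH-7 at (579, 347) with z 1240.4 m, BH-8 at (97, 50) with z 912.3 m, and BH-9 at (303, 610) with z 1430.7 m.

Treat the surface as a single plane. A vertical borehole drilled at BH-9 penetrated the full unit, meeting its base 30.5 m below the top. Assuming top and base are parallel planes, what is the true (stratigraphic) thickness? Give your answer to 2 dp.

Two edge vectors: BH-7→BH-8 = (-482, -297, -328.1), BH-7→BH-9 = (-276, 263, 190.3).
Normal n = (BH-7→BH-8) × (BH-7→BH-9) = (29771.2, 182280.2, -208738).
So ∂z/∂easting = −n_x/n_z = 0.14262 and ∂z/∂northing = −n_y/n_z = 0.87325.
|∇z| = √(a²+b²) = 0.88482, so dip δ = arctan(0.88482) = 41.50°.
True thickness = vertical thickness × cos δ = 30.5 × cos 41.50° = 22.84 m.

22.84 m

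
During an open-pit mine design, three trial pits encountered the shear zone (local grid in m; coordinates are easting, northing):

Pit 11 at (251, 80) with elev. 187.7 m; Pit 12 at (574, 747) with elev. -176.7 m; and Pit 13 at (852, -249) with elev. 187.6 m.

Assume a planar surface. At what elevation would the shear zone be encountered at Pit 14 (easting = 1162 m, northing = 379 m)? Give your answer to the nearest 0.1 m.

-156.9 m

Let the plane be z = a·easting + b·northing + c.
Pit 12−Pit 11: 323a + 667b = −364.4;  Pit 13−Pit 11: 601a − 329b = −0.1.
Solving gives a = −0.236534, b = −0.431784.
Then c = 187.7 − a·251 − b·80 = 281.61.
At (1162, 379): z = −274.9 − 163.6 + 281.61 = -156.9 m.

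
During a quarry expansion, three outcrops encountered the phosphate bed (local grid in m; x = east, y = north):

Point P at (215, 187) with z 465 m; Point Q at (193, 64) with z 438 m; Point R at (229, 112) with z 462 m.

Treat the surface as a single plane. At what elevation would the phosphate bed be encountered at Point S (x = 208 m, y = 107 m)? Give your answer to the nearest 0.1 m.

Let the plane be z = a·x + b·y + c.
Point Q−Point P: −22a − 123b = −27;  Point R−Point P: 14a − 75b = −3.
Solving gives a = 0.49110, b = 0.13167.
Then c = 465 − a·215 − b·187 = 334.79.
At (208, 107): z = 102.1 + 14.1 + 334.79 = 451.0 m.

451.0 m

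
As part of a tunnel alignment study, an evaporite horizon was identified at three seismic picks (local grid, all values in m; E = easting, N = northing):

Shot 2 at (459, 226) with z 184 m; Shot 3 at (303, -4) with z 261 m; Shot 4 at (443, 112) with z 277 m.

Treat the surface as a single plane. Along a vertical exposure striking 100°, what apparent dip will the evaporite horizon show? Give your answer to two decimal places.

46.24°

Two edge vectors: Shot 2→Shot 3 = (-156, -230, 77), Shot 2→Shot 4 = (-16, -114, 93).
Normal n = (Shot 2→Shot 3) × (Shot 2→Shot 4) = (-12612, 13276, 14104).
So ∂z/∂E = −n_x/n_z = 0.89421 and ∂z/∂N = −n_y/n_z = −0.94129.
Unit vector along 100° is (sin 100°, cos 100°) = (0.9848, -0.1736).
Slope in that direction = a·(0.9848) + b·(-0.1736) = 1.04408.
Apparent dip = arctan|1.04408| = 46.24° (true dip is 52.4°, so apparent ≤ true as expected).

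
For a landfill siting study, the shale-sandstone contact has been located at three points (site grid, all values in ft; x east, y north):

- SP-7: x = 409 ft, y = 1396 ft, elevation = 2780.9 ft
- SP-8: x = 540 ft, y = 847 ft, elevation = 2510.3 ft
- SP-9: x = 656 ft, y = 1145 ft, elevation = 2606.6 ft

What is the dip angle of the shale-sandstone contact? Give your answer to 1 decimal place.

26.9°

Let the plane be z = a·x + b·y + c.
SP-8−SP-7: 131a − 549b = −270.6;  SP-9−SP-7: 247a − 251b = −174.3.
Solving gives a = −0.27034, b = 0.42839.
Gradient magnitude |∇z| = √(a² + b²) = √(0.07308 + 0.18352) = 0.50656.
True dip = arctan(0.50656) = 26.9°, dipping toward SSE (azimuth ≈ 148°).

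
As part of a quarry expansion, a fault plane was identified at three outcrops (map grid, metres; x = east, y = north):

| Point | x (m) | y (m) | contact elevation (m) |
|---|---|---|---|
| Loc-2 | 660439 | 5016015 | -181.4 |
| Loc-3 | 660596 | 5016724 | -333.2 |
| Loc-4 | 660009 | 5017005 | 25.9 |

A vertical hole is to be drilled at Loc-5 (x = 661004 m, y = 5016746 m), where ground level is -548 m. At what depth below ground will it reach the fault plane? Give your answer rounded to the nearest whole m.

Two edge vectors: Loc-2→Loc-3 = (157, 709, -151.8), Loc-2→Loc-4 = (-430, 990, 207.3).
Normal n = (Loc-2→Loc-3) × (Loc-2→Loc-4) = (297257.7, 32727.9, 460300).
So ∂z/∂x = −n_x/n_z = −0.64579122 and ∂z/∂y = −n_y/n_z = −0.07110124.
Intercept c from Loc-2: -181.4 + 426505.71 + 356644.88 = 782969.19.
At (661004, 5016746): z_contact = −426870.6 − 356696.9 + 782969.19 = -598.2 m.
Depth below ground = -548 − (-598.2) = 50 m.

50 m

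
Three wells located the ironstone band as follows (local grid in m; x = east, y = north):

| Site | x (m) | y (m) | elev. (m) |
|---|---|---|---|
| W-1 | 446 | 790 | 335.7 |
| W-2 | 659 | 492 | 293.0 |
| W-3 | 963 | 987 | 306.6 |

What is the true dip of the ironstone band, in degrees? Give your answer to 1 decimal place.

6.8°

Two edge vectors: W-1→W-2 = (213, -298, -42.7), W-1→W-3 = (517, 197, -29.1).
Normal n = (W-1→W-2) × (W-1→W-3) = (17083.7, -15877.6, 196027).
So ∂z/∂x = −n_x/n_z = −0.08715 and ∂z/∂y = −n_y/n_z = 0.08100.
Gradient magnitude |∇z| = √(a² + b²) = √(0.00760 + 0.00656) = 0.11898.
True dip = arctan(0.11898) = 6.8°, dipping toward SE (azimuth ≈ 133°).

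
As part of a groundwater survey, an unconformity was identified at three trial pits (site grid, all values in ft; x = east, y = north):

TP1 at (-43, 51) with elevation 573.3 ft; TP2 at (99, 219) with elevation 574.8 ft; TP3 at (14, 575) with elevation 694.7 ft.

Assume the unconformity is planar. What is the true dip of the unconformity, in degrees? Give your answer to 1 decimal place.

21.9°

Let the plane be z = a·x + b·y + c.
TP2−TP1: 142a + 168b = 1.5;  TP3−TP1: 57a + 524b = 121.4.
Solving gives a = −0.30246, b = 0.26458.
Gradient magnitude |∇z| = √(a² + b²) = √(0.09148 + 0.07000) = 0.40185.
True dip = arctan(0.40185) = 21.9°, dipping toward SE (azimuth ≈ 131°).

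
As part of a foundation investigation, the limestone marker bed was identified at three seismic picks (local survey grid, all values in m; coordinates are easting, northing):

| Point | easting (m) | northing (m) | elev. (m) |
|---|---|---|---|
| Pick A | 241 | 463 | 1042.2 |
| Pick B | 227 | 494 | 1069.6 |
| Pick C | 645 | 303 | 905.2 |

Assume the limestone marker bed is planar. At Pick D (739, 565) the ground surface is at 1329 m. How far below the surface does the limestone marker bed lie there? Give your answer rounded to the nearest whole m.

189 m

Two edge vectors: Pick A→Pick B = (-14, 31, 27.4), Pick A→Pick C = (404, -160, -137).
Normal n = (Pick A→Pick B) × (Pick A→Pick C) = (137, 9151.6, -10284).
So ∂z/∂easting = −n_x/n_z = 0.01332 and ∂z/∂northing = −n_y/n_z = 0.88989.
Intercept c from Pick A: 1042.2 − 3.21 − 412.02 = 626.97.
At (739, 565): z_contact = 9.8 + 502.8 + 626.97 = 1139.6 m.
Depth below ground = 1329 − 1139.6 = 189 m.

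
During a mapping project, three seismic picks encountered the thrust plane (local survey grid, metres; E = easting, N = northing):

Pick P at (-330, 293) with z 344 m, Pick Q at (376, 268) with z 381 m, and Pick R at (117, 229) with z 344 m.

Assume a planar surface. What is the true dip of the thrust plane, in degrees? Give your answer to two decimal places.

26.16°

Let the plane be z = a·E + b·N + c.
Pick Q−Pick P: 706a − 25b = 37;  Pick R−Pick P: 447a − 64b = 0.
Solving gives a = 0.06963, b = 0.48631.
Gradient magnitude |∇z| = √(a² + b²) = √(0.00485 + 0.23650) = 0.49127.
True dip = arctan(0.49127) = 26.16°, dipping toward S (azimuth ≈ 188°).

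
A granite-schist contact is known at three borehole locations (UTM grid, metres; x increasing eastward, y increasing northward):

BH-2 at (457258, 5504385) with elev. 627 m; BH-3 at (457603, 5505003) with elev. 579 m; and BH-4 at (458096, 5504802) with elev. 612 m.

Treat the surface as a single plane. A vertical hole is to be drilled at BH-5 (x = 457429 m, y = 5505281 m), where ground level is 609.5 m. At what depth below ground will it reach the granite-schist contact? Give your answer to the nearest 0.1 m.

61.6 m

Let the plane be z = a·x + b·y + c.
BH-3−BH-2: 345a + 618b = −48;  BH-4−BH-2: 838a + 417b = −15.
Solving gives a = 0.028731161, b = −0.093709143.
Then c = 627 − a·457258 − b·5504385 = 503300.65.
At (457429, 5505281): z_contact = 13142.47 − 515895.17 + 503300.65 = 547.95 m.
Depth below ground = 609.5 − 547.95 = 61.6 m.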